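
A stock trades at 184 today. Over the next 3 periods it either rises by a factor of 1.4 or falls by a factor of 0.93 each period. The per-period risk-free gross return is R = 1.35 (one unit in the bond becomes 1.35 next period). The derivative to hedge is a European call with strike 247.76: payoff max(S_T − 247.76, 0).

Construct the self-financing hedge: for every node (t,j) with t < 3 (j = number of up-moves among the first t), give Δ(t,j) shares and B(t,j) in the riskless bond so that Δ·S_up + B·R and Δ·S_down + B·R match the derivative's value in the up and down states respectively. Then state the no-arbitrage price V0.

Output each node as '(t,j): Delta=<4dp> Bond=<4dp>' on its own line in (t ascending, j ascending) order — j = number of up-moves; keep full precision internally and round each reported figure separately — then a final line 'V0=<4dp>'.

(0,0): Delta=0.9645 Bond=-93.8145
(1,0): Delta=0.7213 Bond=-85.0252
(1,1): Delta=0.9838 Bond=-131.6049
(2,0): Delta=0.0000 Bond=0.0000
(2,1): Delta=0.7783 Bond=-128.4488
(2,2): Delta=1.0000 Bond=-183.5259
V0=83.6565

No-arbitrage ⇒ martingale measure with p* = (R−d)/(u−d) = 0.8936.
Terminal values V(3,·): V(3,0)=0.0000, V(3,1)=0.0000, V(3,2)=87.6352, V(3,3)=257.1360
  t=2,j=0: stock 159.1416 → up 222.7982 (V=0.0000), down 148.0017 (V=0.0000). Price 0.0000; hedge Δ=0.0000, bond B=0.0000.
  t=2,j=1: stock 239.5680 → up 335.3952 (V=87.6352), down 222.7982 (V=0.0000). Price 58.0091; hedge Δ=0.7783, bond B=-128.4488.
  t=2,j=2: stock 360.6400 → up 504.8960 (V=257.1360), down 335.3952 (V=87.6352). Price 177.1141; hedge Δ=1.0000, bond B=-183.5259.
  t=1,j=0: stock 171.1200 → up 239.5680 (V=58.0091), down 159.1416 (V=0.0000). Price 38.3985; hedge Δ=0.7213, bond B=-85.0252.
  t=1,j=1: stock 257.6000 → up 360.6400 (V=177.1141), down 239.5680 (V=58.0091). Price 121.8099; hedge Δ=0.9838, bond B=-131.6049.
  t=0,j=0: stock 184.0000 → up 257.6000 (V=121.8099), down 171.1200 (V=38.3985). Price 83.6565; hedge Δ=0.9645, bond B=-93.8145.
Root portfolio cost Δ·184+B reproduces V0=83.6565.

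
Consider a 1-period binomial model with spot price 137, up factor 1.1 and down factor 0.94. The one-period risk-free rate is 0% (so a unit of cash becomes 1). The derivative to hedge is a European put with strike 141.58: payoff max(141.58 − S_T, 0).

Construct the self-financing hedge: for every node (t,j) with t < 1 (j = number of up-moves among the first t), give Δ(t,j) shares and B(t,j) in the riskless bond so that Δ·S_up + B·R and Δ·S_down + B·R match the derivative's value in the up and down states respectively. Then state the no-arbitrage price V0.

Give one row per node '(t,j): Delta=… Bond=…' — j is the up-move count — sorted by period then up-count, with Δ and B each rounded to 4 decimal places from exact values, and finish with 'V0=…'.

(0,0): Delta=-0.5839 Bond=88.0000
V0=8.0000

Since d<R<u, set p* = (R−d)/(u−d) = 0.3750; price each node as the discounted p*-expectation of its children.
At expiry t=1: V(1,0)=12.8000, V(1,1)=0.0000
Node (0,0) S=137.0000: V=(p*·0.0000+(1−p*)·12.8000)/1=8.0000; Δ=(0.0000−12.8000)/(150.7000−128.7800)=-0.5839; B=V−Δ·S=88.0000
The time-0 hedge costs 8.0000, which is the no-arbitrage price.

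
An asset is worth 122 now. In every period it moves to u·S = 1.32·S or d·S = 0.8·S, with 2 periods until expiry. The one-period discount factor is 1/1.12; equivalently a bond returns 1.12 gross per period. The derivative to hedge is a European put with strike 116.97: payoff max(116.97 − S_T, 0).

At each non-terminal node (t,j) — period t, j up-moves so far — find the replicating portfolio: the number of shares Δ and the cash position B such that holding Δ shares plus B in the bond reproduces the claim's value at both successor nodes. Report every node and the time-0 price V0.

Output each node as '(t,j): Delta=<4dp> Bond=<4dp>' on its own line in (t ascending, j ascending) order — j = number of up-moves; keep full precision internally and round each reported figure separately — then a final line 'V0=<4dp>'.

No-arbitrage ⇒ martingale measure with p* = (R−d)/(u−d) = 0.6154.
At expiry t=2: V(2,0)=38.8900, V(2,1)=0.0000, V(2,2)=0.0000
Node (1,0) S=97.6000: V=(p*·0.0000+(1−p*)·38.8900)/1.12=13.3551; Δ=(0.0000−38.8900)/(128.8320−78.0800)=-0.7663; B=V−Δ·S=88.1435
Node (1,1) S=161.0400: V=(p*·0.0000+(1−p*)·0.0000)/1.12=0.0000; Δ=(0.0000−0.0000)/(212.5728−128.8320)=0.0000; B=V−Δ·S=0.0000
Node (0,0) S=122.0000: V=(p*·0.0000+(1−p*)·13.3551)/1.12=4.5862; Δ=(0.0000−13.3551)/(161.0400−97.6000)=-0.2105; B=V−Δ·S=30.2691
Check: Δ(0,0)·S0 + B(0,0) = 4.5862 = V0.

(0,0): Delta=-0.2105 Bond=30.2691
(1,0): Delta=-0.7663 Bond=88.1435
(1,1): Delta=0.0000 Bond=0.0000
V0=4.5862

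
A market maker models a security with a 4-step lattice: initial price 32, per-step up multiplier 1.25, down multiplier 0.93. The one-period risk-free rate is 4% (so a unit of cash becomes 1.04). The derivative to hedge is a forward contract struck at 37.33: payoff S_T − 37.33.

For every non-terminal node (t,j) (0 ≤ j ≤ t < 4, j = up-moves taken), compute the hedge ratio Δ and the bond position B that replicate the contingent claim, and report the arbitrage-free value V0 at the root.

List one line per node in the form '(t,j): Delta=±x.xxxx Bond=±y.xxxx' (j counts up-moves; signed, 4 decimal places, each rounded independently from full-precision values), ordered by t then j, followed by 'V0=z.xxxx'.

No-arbitrage ⇒ martingale measure with p* = (R−d)/(u−d) = 0.3438.
Terminal values V(4,·): V(4,0)=-13.3923, V(4,1)=-5.1557, V(4,2)=5.9150, V(4,3)=20.7950, V(4,4)=40.7950
  t=3,j=0: stock 25.7394 → up 32.1743 (V=-5.1557), down 23.9377 (V=-13.3923). Price -10.1548; hedge Δ=1.0000, bond B=-35.8942.
  t=3,j=1: stock 34.5960 → up 43.2450 (V=5.9150), down 32.1743 (V=-5.1557). Price -1.2982; hedge Δ=1.0000, bond B=-35.8942.
  t=3,j=2: stock 46.5000 → up 58.1250 (V=20.7950), down 43.2450 (V=5.9150). Price 10.6058; hedge Δ=1.0000, bond B=-35.8942.
  t=3,j=3: stock 62.5000 → up 78.1250 (V=40.7950), down 58.1250 (V=20.7950). Price 26.6058; hedge Δ=1.0000, bond B=-35.8942.
  t=2,j=0: stock 27.6768 → up 34.5960 (V=-1.2982), down 25.7394 (V=-10.1548). Price -6.8369; hedge Δ=1.0000, bond B=-34.5137.
  t=2,j=1: stock 37.2000 → up 46.5000 (V=10.6058), down 34.5960 (V=-1.2982). Price 2.6863; hedge Δ=1.0000, bond B=-34.5137.
  t=2,j=2: stock 50.0000 → up 62.5000 (V=26.6058), down 46.5000 (V=10.6058). Price 15.4863; hedge Δ=1.0000, bond B=-34.5137.
  t=1,j=0: stock 29.7600 → up 37.2000 (V=2.6863), down 27.6768 (V=-6.8369). Price -3.4262; hedge Δ=1.0000, bond B=-33.1862.
  t=1,j=1: stock 40.0000 → up 50.0000 (V=15.4863), down 37.2000 (V=2.6863). Price 6.8138; hedge Δ=1.0000, bond B=-33.1862.
  t=0,j=0: stock 32.0000 → up 40.0000 (V=6.8138), down 29.7600 (V=-3.4262). Price 0.0902; hedge Δ=1.0000, bond B=-31.9098.
Check: Δ(0,0)·S0 + B(0,0) = 0.0902 = V0.

(0,0): Delta=1.0000 Bond=-31.9098
(1,0): Delta=1.0000 Bond=-33.1862
(1,1): Delta=1.0000 Bond=-33.1862
(2,0): Delta=1.0000 Bond=-34.5137
(2,1): Delta=1.0000 Bond=-34.5137
(2,2): Delta=1.0000 Bond=-34.5137
(3,0): Delta=1.0000 Bond=-35.8942
(3,1): Delta=1.0000 Bond=-35.8942
(3,2): Delta=1.0000 Bond=-35.8942
(3,3): Delta=1.0000 Bond=-35.8942
V0=0.0902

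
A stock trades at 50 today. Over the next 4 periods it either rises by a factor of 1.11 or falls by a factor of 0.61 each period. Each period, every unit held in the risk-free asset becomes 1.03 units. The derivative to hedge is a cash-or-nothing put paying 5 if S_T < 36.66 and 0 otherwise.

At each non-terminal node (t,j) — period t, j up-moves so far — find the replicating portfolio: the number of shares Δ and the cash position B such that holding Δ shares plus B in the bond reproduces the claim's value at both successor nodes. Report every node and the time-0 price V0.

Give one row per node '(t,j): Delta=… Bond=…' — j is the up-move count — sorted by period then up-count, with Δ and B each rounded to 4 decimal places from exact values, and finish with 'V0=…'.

The replicating-portfolio and risk-neutral prices coincide; use p* = (1.03−0.61)/(1.11−0.61) = 0.8400 for the latter.
Payoff layer (t=4): V(4,0)=5.0000, V(4,1)=5.0000, V(4,2)=5.0000, V(4,3)=0.0000, V(4,4)=0.0000
Node (3,0) S=11.3491: V=(p*·5.0000+(1−p*)·5.0000)/1.03=4.8544; Δ=(5.0000−5.0000)/(12.5974−6.9229)=0.0000; B=V−Δ·S=4.8544
Node (3,1) S=20.6516: V=(p*·5.0000+(1−p*)·5.0000)/1.03=4.8544; Δ=(5.0000−5.0000)/(22.9232−12.5974)=0.0000; B=V−Δ·S=4.8544
Node (3,2) S=37.5791: V=(p*·0.0000+(1−p*)·5.0000)/1.03=0.7767; Δ=(0.0000−5.0000)/(41.7127−22.9232)=-0.2661; B=V−Δ·S=10.7767
Node (3,3) S=68.3816: V=(p*·0.0000+(1−p*)·0.0000)/1.03=0.0000; Δ=(0.0000−0.0000)/(75.9035−41.7127)=0.0000; B=V−Δ·S=0.0000
Node (2,0) S=18.6050: V=(p*·4.8544+(1−p*)·4.8544)/1.03=4.7130; Δ=(4.8544−4.8544)/(20.6516−11.3491)=0.0000; B=V−Δ·S=4.7130
Node (2,1) S=33.8550: V=(p*·0.7767+(1−p*)·4.8544)/1.03=1.3875; Δ=(0.7767−4.8544)/(37.5791−20.6516)=-0.2409; B=V−Δ·S=9.5428
Node (2,2) S=61.6050: V=(p*·0.0000+(1−p*)·0.7767)/1.03=0.1207; Δ=(0.0000−0.7767)/(68.3816−37.5791)=-0.0252; B=V−Δ·S=1.6741
Node (1,0) S=30.5000: V=(p*·1.3875+(1−p*)·4.7130)/1.03=1.8637; Δ=(1.3875−4.7130)/(33.8550−18.6050)=-0.2181; B=V−Δ·S=8.5146
Node (1,1) S=55.5000: V=(p*·0.1207+(1−p*)·1.3875)/1.03=0.3139; Δ=(0.1207−1.3875)/(61.6050−33.8550)=-0.0457; B=V−Δ·S=2.8476
Node (0,0) S=50.0000: V=(p*·0.3139+(1−p*)·1.8637)/1.03=0.5455; Δ=(0.3139−1.8637)/(55.5000−30.5000)=-0.0620; B=V−Δ·S=3.6450
The time-0 hedge costs 0.5455, which is the no-arbitrage price.

(0,0): Delta=-0.0620 Bond=3.6450
(1,0): Delta=-0.2181 Bond=8.5146
(1,1): Delta=-0.0457 Bond=2.8476
(2,0): Delta=0.0000 Bond=4.7130
(2,1): Delta=-0.2409 Bond=9.5428
(2,2): Delta=-0.0252 Bond=1.6741
(3,0): Delta=0.0000 Bond=4.8544
(3,1): Delta=0.0000 Bond=4.8544
(3,2): Delta=-0.2661 Bond=10.7767
(3,3): Delta=0.0000 Bond=0.0000
V0=0.5455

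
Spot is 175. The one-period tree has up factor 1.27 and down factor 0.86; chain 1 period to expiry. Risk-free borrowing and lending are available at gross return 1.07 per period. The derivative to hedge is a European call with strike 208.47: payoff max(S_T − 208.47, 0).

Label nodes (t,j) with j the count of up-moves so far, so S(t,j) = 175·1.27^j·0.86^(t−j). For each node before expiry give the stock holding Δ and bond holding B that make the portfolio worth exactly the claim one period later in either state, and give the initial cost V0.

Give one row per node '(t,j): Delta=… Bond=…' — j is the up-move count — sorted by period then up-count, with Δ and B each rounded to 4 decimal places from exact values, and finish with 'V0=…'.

No-arbitrage ⇒ martingale measure with p* = (R−d)/(u−d) = 0.5122.
Terminal payoffs: V(1,0)=0.0000, V(1,1)=13.7800
  t=0,j=0: stock 175.0000 → up 222.2500 (V=13.7800), down 150.5000 (V=0.0000). Price 6.5963; hedge Δ=0.1921, bond B=-27.0134.
Root portfolio cost Δ·175+B reproduces V0=6.5963.

(0,0): Delta=0.1921 Bond=-27.0134
V0=6.5963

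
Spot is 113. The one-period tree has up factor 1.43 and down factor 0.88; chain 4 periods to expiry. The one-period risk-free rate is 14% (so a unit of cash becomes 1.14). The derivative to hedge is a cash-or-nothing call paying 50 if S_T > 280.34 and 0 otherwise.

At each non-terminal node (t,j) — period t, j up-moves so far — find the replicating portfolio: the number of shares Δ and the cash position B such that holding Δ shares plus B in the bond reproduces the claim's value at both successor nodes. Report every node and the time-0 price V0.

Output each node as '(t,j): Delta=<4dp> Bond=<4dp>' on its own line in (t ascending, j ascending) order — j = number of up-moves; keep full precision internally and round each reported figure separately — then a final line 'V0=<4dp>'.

The replicating-portfolio and risk-neutral prices coincide; use p* = (1.14−0.88)/(1.43−0.88) = 0.4727 for the latter.
Terminal payoffs: V(4,0)=0.0000, V(4,1)=0.0000, V(4,2)=0.0000, V(4,3)=50.0000, V(4,4)=50.0000
(3,0): S=77.0063. Δ = (V_up−V_dn)/(S_up−S_dn) = (0.0000−0.0000)/(110.1191−67.7656) = 0.0000. V = [p*·0.0000 + (1−p*)·0.0000]/1.14 = 0.0000. B = V − Δ·S = 0.0000.
(3,1): S=125.1353. Δ = (V_up−V_dn)/(S_up−S_dn) = (0.0000−0.0000)/(178.9435−110.1191) = 0.0000. V = [p*·0.0000 + (1−p*)·0.0000]/1.14 = 0.0000. B = V − Δ·S = 0.0000.
(3,2): S=203.3449. Δ = (V_up−V_dn)/(S_up−S_dn) = (50.0000−0.0000)/(290.7831−178.9435) = 0.4471. V = [p*·50.0000 + (1−p*)·0.0000]/1.14 = 20.7337. B = V − Δ·S = -70.1754.
(3,3): S=330.4354. Δ = (V_up−V_dn)/(S_up−S_dn) = (50.0000−50.0000)/(472.5226−290.7831) = 0.0000. V = [p*·50.0000 + (1−p*)·50.0000]/1.14 = 43.8596. B = V − Δ·S = 43.8596.
(2,0): S=87.5072. Δ = (V_up−V_dn)/(S_up−S_dn) = (0.0000−0.0000)/(125.1353−77.0063) = 0.0000. V = [p*·0.0000 + (1−p*)·0.0000]/1.14 = 0.0000. B = V − Δ·S = 0.0000.
(2,1): S=142.1992. Δ = (V_up−V_dn)/(S_up−S_dn) = (20.7337−0.0000)/(203.3449−125.1353) = 0.2651. V = [p*·20.7337 + (1−p*)·0.0000]/1.14 = 8.5977. B = V − Δ·S = -29.0999.
(2,2): S=231.0737. Δ = (V_up−V_dn)/(S_up−S_dn) = (43.8596−20.7337)/(330.4354−203.3449) = 0.1820. V = [p*·43.8596 + (1−p*)·20.7337]/1.14 = 27.7771. B = V − Δ·S = -14.2701.
(1,0): S=99.4400. Δ = (V_up−V_dn)/(S_up−S_dn) = (8.5977−0.0000)/(142.1992−87.5072) = 0.1572. V = [p*·8.5977 + (1−p*)·0.0000]/1.14 = 3.5652. B = V − Δ·S = -12.0669.
(1,1): S=161.5900. Δ = (V_up−V_dn)/(S_up−S_dn) = (27.7771−8.5977)/(231.0737−142.1992) = 0.2158. V = [p*·27.7771 + (1−p*)·8.5977]/1.14 = 15.4950. B = V − Δ·S = -19.3767.
(0,0): S=113.0000. Δ = (V_up−V_dn)/(S_up−S_dn) = (15.4950−3.5652)/(161.5900−99.4400) = 0.1920. V = [p*·15.4950 + (1−p*)·3.5652]/1.14 = 8.0744. B = V − Δ·S = -13.6162.
Each (Δ,B) replicates both successor values, so the strategy is self-financing and V0 is arbitrage-free.

(0,0): Delta=0.1920 Bond=-13.6162
(1,0): Delta=0.1572 Bond=-12.0669
(1,1): Delta=0.2158 Bond=-19.3767
(2,0): Delta=0.0000 Bond=0.0000
(2,1): Delta=0.2651 Bond=-29.0999
(2,2): Delta=0.1820 Bond=-14.2701
(3,0): Delta=0.0000 Bond=0.0000
(3,1): Delta=0.0000 Bond=0.0000
(3,2): Delta=0.4471 Bond=-70.1754
(3,3): Delta=0.0000 Bond=43.8596
V0=8.0744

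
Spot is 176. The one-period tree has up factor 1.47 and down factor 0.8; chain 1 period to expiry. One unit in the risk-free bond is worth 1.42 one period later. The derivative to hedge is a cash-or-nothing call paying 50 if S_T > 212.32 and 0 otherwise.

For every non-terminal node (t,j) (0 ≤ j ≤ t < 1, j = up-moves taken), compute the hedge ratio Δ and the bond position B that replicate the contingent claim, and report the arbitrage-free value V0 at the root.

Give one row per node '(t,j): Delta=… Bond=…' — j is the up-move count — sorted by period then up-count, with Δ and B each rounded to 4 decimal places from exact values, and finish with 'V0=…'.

Under the risk-neutral measure, an up-move has probability p* = (R−d)/(u−d) = 0.9254 and values discount at R = 1.42.
Terminal values V(1,·): V(1,0)=0.0000, V(1,1)=50.0000
  t=0,j=0: stock 176.0000 → up 258.7200 (V=50.0000), down 140.8000 (V=0.0000). Price 32.5836; hedge Δ=0.4240, bond B=-42.0433.
Root portfolio cost Δ·176+B reproduces V0=32.5836.

(0,0): Delta=0.4240 Bond=-42.0433
V0=32.5836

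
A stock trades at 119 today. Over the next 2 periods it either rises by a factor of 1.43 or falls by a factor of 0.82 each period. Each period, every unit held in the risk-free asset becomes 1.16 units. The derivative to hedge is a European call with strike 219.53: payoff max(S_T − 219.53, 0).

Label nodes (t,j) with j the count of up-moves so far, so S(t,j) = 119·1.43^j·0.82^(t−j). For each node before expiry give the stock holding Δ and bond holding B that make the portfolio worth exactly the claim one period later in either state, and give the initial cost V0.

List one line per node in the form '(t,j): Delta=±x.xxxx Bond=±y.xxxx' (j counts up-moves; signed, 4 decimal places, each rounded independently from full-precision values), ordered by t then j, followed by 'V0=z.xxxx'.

Risk-neutral probability p* = (R−d)/(u−d) = (1.16−0.82)/(1.43−0.82) = 0.5574.
Terminal payoffs: V(2,0)=0.0000, V(2,1)=0.0000, V(2,2)=23.8131
Node (1,0) S=97.5800: V=(p*·0.0000+(1−p*)·0.0000)/1.16=0.0000; Δ=(0.0000−0.0000)/(139.5394−80.0156)=0.0000; B=V−Δ·S=0.0000
Node (1,1) S=170.1700: V=(p*·23.8131+(1−p*)·0.0000)/1.16=11.4421; Δ=(23.8131−0.0000)/(243.3431−139.5394)=0.2294; B=V−Δ·S=-27.5957
Node (0,0) S=119.0000: V=(p*·11.4421+(1−p*)·0.0000)/1.16=5.4979; Δ=(11.4421−0.0000)/(170.1700−97.5800)=0.1576; B=V−Δ·S=-13.2597
Check: Δ(0,0)·S0 + B(0,0) = 5.4979 = V0.

(0,0): Delta=0.1576 Bond=-13.2597
(1,0): Delta=0.0000 Bond=0.0000
(1,1): Delta=0.2294 Bond=-27.5957
V0=5.4979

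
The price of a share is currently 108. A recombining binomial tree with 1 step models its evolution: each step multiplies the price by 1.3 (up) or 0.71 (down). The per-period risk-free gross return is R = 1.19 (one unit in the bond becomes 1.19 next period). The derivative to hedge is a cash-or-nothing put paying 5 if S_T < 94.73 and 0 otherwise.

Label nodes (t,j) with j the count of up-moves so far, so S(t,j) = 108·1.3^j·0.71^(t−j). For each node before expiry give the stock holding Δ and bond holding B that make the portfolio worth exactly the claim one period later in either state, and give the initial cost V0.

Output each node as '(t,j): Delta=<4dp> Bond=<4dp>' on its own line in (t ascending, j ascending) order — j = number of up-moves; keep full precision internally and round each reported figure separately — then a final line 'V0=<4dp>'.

(0,0): Delta=-0.0785 Bond=9.2579
V0=0.7834

No-arbitrage ⇒ martingale measure with p* = (R−d)/(u−d) = 0.8136.
At expiry t=1: V(1,0)=5.0000, V(1,1)=0.0000
(0,0): S=108.0000. Δ = (V_up−V_dn)/(S_up−S_dn) = (0.0000−5.0000)/(140.4000−76.6800) = -0.0785. V = [p*·0.0000 + (1−p*)·5.0000]/1.19 = 0.7834. B = V − Δ·S = 9.2579.
Root portfolio cost Δ·108+B reproduces V0=0.7834.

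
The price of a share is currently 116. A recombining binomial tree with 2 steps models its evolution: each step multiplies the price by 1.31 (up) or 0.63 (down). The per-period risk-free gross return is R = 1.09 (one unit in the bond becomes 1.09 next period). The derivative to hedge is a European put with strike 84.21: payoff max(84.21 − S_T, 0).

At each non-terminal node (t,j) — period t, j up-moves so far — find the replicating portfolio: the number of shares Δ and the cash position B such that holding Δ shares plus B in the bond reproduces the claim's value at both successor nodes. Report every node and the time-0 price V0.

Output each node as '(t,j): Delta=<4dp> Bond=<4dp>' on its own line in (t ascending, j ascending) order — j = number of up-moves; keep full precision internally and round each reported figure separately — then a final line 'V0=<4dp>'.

The replicating-portfolio and risk-neutral prices coincide; use p* = (1.09−0.63)/(1.31−0.63) = 0.6765 for the latter.
At expiry t=2: V(2,0)=38.1696, V(2,1)=0.0000, V(2,2)=0.0000
(1,0): S=73.0800. Δ = (V_up−V_dn)/(S_up−S_dn) = (0.0000−38.1696)/(95.7348−46.0404) = -0.7681. V = [p*·0.0000 + (1−p*)·38.1696]/1.09 = 11.3293. B = V − Δ·S = 67.4611.
(1,1): S=151.9600. Δ = (V_up−V_dn)/(S_up−S_dn) = (0.0000−0.0000)/(199.0676−95.7348) = 0.0000. V = [p*·0.0000 + (1−p*)·0.0000]/1.09 = 0.0000. B = V − Δ·S = 0.0000.
(0,0): S=116.0000. Δ = (V_up−V_dn)/(S_up−S_dn) = (0.0000−11.3293)/(151.9600−73.0800) = -0.1436. V = [p*·0.0000 + (1−p*)·11.3293]/1.09 = 3.3627. B = V − Δ·S = 20.0235.
Root portfolio cost Δ·116+B reproduces V0=3.3627.

(0,0): Delta=-0.1436 Bond=20.0235
(1,0): Delta=-0.7681 Bond=67.4611
(1,1): Delta=0.0000 Bond=0.0000
V0=3.3627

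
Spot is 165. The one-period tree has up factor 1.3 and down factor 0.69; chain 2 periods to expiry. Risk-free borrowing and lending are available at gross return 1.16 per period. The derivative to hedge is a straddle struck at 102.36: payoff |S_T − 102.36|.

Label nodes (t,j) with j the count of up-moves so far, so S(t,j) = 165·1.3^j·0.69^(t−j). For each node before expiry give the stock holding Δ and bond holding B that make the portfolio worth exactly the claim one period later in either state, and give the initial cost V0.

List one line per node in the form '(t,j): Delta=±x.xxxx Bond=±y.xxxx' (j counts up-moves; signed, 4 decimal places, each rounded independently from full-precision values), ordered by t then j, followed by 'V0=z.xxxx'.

(0,0): Delta=0.9064 Bond=-58.7654
(1,0): Delta=0.3145 Bond=-0.7780
(1,1): Delta=1.0000 Bond=-88.2414
V0=90.7934

The replicating-portfolio and risk-neutral prices coincide; use p* = (1.16−0.69)/(1.3−0.69) = 0.7705 for the latter.
At expiry t=2: V(2,0)=23.8035, V(2,1)=45.6450, V(2,2)=176.4900
(1,0): S=113.8500. Δ = (V_up−V_dn)/(S_up−S_dn) = (45.6450−23.8035)/(148.0050−78.5565) = 0.3145. V = [p*·45.6450 + (1−p*)·23.8035]/1.16 = 35.0278. B = V − Δ·S = -0.7780.
(1,1): S=214.5000. Δ = (V_up−V_dn)/(S_up−S_dn) = (176.4900−45.6450)/(278.8500−148.0050) = 1.0000. V = [p*·176.4900 + (1−p*)·45.6450]/1.16 = 126.2586. B = V − Δ·S = -88.2414.
(0,0): S=165.0000. Δ = (V_up−V_dn)/(S_up−S_dn) = (126.2586−35.0278)/(214.5000−113.8500) = 0.9064. V = [p*·126.2586 + (1−p*)·35.0278]/1.16 = 90.7934. B = V − Δ·S = -58.7654.
The time-0 hedge costs 90.7934, which is the no-arbitrage price.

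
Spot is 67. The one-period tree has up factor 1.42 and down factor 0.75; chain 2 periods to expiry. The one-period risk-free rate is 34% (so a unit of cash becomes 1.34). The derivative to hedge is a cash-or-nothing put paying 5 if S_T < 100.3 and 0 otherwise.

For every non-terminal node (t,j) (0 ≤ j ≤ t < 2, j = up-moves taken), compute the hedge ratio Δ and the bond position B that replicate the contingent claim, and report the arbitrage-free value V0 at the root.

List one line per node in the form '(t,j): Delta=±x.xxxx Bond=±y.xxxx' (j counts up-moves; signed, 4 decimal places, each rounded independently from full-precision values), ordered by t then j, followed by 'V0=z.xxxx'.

(0,0): Delta=-0.0732 Bond=5.5295
(1,0): Delta=0.0000 Bond=3.7313
(1,1): Delta=-0.0784 Bond=7.9082
V0=0.6253

The replicating-portfolio and risk-neutral prices coincide; use p* = (1.34−0.75)/(1.42−0.75) = 0.8806 for the latter.
Payoff layer (t=2): V(2,0)=5.0000, V(2,1)=5.0000, V(2,2)=0.0000
(1,0): S=50.2500. Δ = (V_up−V_dn)/(S_up−S_dn) = (5.0000−5.0000)/(71.3550−37.6875) = 0.0000. V = [p*·5.0000 + (1−p*)·5.0000]/1.34 = 3.7313. B = V − Δ·S = 3.7313.
(1,1): S=95.1400. Δ = (V_up−V_dn)/(S_up−S_dn) = (0.0000−5.0000)/(135.0988−71.3550) = -0.0784. V = [p*·0.0000 + (1−p*)·5.0000]/1.34 = 0.4455. B = V − Δ·S = 7.9082.
(0,0): S=67.0000. Δ = (V_up−V_dn)/(S_up−S_dn) = (0.4455−3.7313)/(95.1400−50.2500) = -0.0732. V = [p*·0.4455 + (1−p*)·3.7313]/1.34 = 0.6253. B = V − Δ·S = 5.5295.
Root portfolio cost Δ·67+B reproduces V0=0.6253.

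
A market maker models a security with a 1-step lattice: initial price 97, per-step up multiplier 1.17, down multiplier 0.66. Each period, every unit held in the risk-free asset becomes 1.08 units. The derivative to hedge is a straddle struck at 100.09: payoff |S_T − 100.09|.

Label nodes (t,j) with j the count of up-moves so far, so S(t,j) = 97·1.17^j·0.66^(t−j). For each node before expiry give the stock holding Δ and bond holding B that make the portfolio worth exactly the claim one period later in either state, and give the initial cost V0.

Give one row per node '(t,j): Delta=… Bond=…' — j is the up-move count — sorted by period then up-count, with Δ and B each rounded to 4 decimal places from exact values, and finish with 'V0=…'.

Since d<R<u, set p* = (R−d)/(u−d) = 0.8235; price each node as the discounted p*-expectation of its children.
Payoff layer (t=1): V(1,0)=36.0700, V(1,1)=13.4000
  t=0,j=0: stock 97.0000 → up 113.4900 (V=13.4000), down 64.0200 (V=36.0700). Price 16.1117; hedge Δ=-0.4583, bond B=60.5626.
The time-0 hedge costs 16.1117, which is the no-arbitrage price.

(0,0): Delta=-0.4583 Bond=60.5626
V0=16.1117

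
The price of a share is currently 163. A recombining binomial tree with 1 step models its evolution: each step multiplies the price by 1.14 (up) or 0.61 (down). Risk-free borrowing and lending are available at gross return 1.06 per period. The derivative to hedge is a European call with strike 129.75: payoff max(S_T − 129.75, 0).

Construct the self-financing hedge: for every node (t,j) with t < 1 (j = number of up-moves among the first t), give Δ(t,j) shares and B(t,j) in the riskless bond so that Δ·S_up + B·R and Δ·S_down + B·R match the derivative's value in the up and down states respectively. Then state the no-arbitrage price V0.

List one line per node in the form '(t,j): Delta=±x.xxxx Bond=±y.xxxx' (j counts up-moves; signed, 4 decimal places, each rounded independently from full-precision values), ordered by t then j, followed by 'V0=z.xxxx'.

(0,0): Delta=0.6490 Bond=-60.8806
V0=44.9119

The replicating-portfolio and risk-neutral prices coincide; use p* = (1.06−0.61)/(1.14−0.61) = 0.8491 for the latter.
Terminal values V(1,·): V(1,0)=0.0000, V(1,1)=56.0700
  t=0,j=0: stock 163.0000 → up 185.8200 (V=56.0700), down 99.4300 (V=0.0000). Price 44.9119; hedge Δ=0.6490, bond B=-60.8806.
Each (Δ,B) replicates both successor values, so the strategy is self-financing and V0 is arbitrage-free.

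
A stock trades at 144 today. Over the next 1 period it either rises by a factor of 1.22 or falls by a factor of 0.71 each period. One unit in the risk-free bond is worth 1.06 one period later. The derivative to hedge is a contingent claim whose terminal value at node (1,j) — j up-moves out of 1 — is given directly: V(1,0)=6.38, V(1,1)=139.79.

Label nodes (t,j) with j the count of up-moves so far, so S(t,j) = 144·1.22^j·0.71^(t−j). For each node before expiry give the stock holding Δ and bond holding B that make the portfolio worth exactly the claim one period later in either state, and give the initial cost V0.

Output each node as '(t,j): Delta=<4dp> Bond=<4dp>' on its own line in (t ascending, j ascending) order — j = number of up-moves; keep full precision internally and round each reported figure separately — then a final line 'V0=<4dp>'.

Since d<R<u, set p* = (R−d)/(u−d) = 0.6863; price each node as the discounted p*-expectation of its children.
Terminal payoffs: V(1,0)=6.3800, V(1,1)=139.7900
(0,0): S=144.0000. Δ = (V_up−V_dn)/(S_up−S_dn) = (139.7900−6.3800)/(175.6800−102.2400) = 1.8166. V = [p*·139.7900 + (1−p*)·6.3800]/1.06 = 92.3923. B = V − Δ·S = -169.1959.
Self-financing check: at every node Δ·S+B equals the discounted successor values.

(0,0): Delta=1.8166 Bond=-169.1959
V0=92.3923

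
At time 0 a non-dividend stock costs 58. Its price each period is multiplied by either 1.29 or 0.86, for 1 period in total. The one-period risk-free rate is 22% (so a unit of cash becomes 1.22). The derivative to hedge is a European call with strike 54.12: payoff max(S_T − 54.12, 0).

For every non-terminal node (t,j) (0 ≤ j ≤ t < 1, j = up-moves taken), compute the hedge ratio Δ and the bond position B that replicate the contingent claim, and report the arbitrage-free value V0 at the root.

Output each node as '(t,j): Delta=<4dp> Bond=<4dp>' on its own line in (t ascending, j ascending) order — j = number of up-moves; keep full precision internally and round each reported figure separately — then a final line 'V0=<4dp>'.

(0,0): Delta=0.8300 Bond=-33.9344
V0=14.2051

The replicating-portfolio and risk-neutral prices coincide; use p* = (1.22−0.86)/(1.29−0.86) = 0.8372 for the latter.
Terminal values V(1,·): V(1,0)=0.0000, V(1,1)=20.7000
(0,0): S=58.0000. Δ = (V_up−V_dn)/(S_up−S_dn) = (20.7000−0.0000)/(74.8200−49.8800) = 0.8300. V = [p*·20.7000 + (1−p*)·0.0000]/1.22 = 14.2051. B = V − Δ·S = -33.9344.
Check: Δ(0,0)·S0 + B(0,0) = 14.2051 = V0.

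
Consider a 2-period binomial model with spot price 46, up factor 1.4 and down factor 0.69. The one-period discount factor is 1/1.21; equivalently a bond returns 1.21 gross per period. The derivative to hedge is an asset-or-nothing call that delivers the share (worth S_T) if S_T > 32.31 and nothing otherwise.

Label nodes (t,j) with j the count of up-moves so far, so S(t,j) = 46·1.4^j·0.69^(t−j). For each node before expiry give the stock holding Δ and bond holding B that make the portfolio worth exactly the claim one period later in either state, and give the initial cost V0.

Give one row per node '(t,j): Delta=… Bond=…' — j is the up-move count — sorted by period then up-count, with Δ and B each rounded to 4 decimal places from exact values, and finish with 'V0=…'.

(0,0): Delta=1.1483 Bond=-7.8931
(1,0): Delta=1.9718 Bond=-35.6895
(1,1): Delta=1.0000 Bond=0.0000
V0=44.9288

No-arbitrage ⇒ martingale measure with p* = (R−d)/(u−d) = 0.7324.
At expiry t=2: V(2,0)=0.0000, V(2,1)=44.4360, V(2,2)=90.1600
Node (1,0) S=31.7400: V=(p*·44.4360+(1−p*)·0.0000)/1.21=26.8964; Δ=(44.4360−0.0000)/(44.4360−21.9006)=1.9718; B=V−Δ·S=-35.6895
Node (1,1) S=64.4000: V=(p*·90.1600+(1−p*)·44.4360)/1.21=64.4000; Δ=(90.1600−44.4360)/(90.1600−44.4360)=1.0000; B=V−Δ·S=0.0000
Node (0,0) S=46.0000: V=(p*·64.4000+(1−p*)·26.8964)/1.21=44.9288; Δ=(64.4000−26.8964)/(64.4000−31.7400)=1.1483; B=V−Δ·S=-7.8931
Self-financing check: at every node Δ·S+B equals the discounted successor values.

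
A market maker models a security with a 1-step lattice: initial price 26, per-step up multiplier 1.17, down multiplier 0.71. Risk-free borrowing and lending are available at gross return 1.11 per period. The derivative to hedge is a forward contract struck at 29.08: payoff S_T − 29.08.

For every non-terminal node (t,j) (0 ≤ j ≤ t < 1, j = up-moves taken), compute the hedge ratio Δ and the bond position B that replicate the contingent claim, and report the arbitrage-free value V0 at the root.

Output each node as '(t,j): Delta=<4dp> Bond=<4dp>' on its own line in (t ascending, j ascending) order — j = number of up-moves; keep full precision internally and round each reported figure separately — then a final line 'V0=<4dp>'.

Since d<R<u, set p* = (R−d)/(u−d) = 0.8696; price each node as the discounted p*-expectation of its children.
Payoff layer (t=1): V(1,0)=-10.6200, V(1,1)=1.3400
  t=0,j=0: stock 26.0000 → up 30.4200 (V=1.3400), down 18.4600 (V=-10.6200). Price -0.1982; hedge Δ=1.0000, bond B=-26.1982.
Check: Δ(0,0)·S0 + B(0,0) = -0.1982 = V0.

(0,0): Delta=1.0000 Bond=-26.1982
V0=-0.1982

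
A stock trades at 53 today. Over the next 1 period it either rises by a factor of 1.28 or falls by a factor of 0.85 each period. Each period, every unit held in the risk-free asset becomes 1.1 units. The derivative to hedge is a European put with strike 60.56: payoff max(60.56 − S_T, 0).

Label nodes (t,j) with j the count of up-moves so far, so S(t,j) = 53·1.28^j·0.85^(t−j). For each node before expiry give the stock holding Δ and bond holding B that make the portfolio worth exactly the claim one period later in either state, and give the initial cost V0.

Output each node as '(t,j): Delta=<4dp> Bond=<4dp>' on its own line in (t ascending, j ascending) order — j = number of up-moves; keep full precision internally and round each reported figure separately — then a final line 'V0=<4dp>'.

Under the risk-neutral measure, an up-move has probability p* = (R−d)/(u−d) = 0.5814 and values discount at R = 1.1.
Terminal payoffs: V(1,0)=15.5100, V(1,1)=0.0000
(0,0): S=53.0000. Δ = (V_up−V_dn)/(S_up−S_dn) = (0.0000−15.5100)/(67.8400−45.0500) = -0.6806. V = [p*·0.0000 + (1−p*)·15.5100]/1.1 = 5.9023. B = V − Δ·S = 41.9721.
Self-financing check: at every node Δ·S+B equals the discounted successor values.

(0,0): Delta=-0.6806 Bond=41.9721
V0=5.9023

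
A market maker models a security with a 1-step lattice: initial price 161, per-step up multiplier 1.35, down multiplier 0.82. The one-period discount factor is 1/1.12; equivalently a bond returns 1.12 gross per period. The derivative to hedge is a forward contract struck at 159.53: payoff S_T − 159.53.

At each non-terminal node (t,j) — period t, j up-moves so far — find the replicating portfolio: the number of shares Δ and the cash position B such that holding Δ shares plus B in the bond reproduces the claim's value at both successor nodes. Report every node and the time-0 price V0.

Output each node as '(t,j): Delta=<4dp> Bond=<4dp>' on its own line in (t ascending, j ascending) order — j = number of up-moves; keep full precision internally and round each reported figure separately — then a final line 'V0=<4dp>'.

Since d<R<u, set p* = (R−d)/(u−d) = 0.5660; price each node as the discounted p*-expectation of its children.
At expiry t=1: V(1,0)=-27.5100, V(1,1)=57.8200
Node (0,0) S=161.0000: V=(p*·57.8200+(1−p*)·-27.5100)/1.12=18.5625; Δ=(57.8200−-27.5100)/(217.3500−132.0200)=1.0000; B=V−Δ·S=-142.4375
Each (Δ,B) replicates both successor values, so the strategy is self-financing and V0 is arbitrage-free.

(0,0): Delta=1.0000 Bond=-142.4375
V0=18.5625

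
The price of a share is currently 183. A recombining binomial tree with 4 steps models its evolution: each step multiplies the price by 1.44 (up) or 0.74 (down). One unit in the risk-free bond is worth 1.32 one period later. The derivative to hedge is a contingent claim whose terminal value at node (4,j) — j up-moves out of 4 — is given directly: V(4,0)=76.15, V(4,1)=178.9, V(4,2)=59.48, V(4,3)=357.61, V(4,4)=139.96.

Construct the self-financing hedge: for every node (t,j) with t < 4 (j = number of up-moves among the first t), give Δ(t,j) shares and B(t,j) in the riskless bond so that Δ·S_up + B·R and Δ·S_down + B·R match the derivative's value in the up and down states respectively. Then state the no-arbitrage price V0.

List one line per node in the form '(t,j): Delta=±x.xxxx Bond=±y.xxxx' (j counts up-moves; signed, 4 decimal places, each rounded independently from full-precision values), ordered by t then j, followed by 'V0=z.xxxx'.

(0,0): Delta=-0.0908 Bond=87.6681
(1,0): Delta=1.0521 Bond=-39.0461
(1,1): Delta=-0.2123 Bond=147.7429
(2,0): Delta=-0.8784 Bond=141.9118
(2,1): Delta=1.2573 Bond=-91.5655
(2,2): Delta=-0.3686 Bond=254.3143
(3,0): Delta=1.9794 Bond=-24.5996
(3,1): Delta=-1.1822 Bond=231.1697
(3,2): Delta=1.5167 Bond=-193.7015
(3,3): Delta=-0.5690 Bond=445.2251
V0=71.0516

No-arbitrage ⇒ martingale measure with p* = (R−d)/(u−d) = 0.8286.
At expiry t=4: V(4,0)=76.1500, V(4,1)=178.9000, V(4,2)=59.4800, V(4,3)=357.6100, V(4,4)=139.9600
(3,0): S=74.1560. Δ = (V_up−V_dn)/(S_up−S_dn) = (178.9000−76.1500)/(106.7846−54.8754) = 1.9794. V = [p*·178.9000 + (1−p*)·76.1500]/1.32 = 122.1861. B = V − Δ·S = -24.5996.
(3,1): S=144.3036. Δ = (V_up−V_dn)/(S_up−S_dn) = (59.4800−178.9000)/(207.7971−106.7846) = -1.1822. V = [p*·59.4800 + (1−p*)·178.9000]/1.32 = 60.5697. B = V − Δ·S = 231.1697.
(3,2): S=280.8069. Δ = (V_up−V_dn)/(S_up−S_dn) = (357.6100−59.4800)/(404.3620−207.7971) = 1.5167. V = [p*·357.6100 + (1−p*)·59.4800]/1.32 = 232.1985. B = V − Δ·S = -193.7015.
(3,3): S=546.4351. Δ = (V_up−V_dn)/(S_up−S_dn) = (139.9600−357.6100)/(786.8665−404.3620) = -0.5690. V = [p*·139.9600 + (1−p*)·357.6100]/1.32 = 134.2965. B = V − Δ·S = 445.2251.
(2,0): S=100.2108. Δ = (V_up−V_dn)/(S_up−S_dn) = (60.5697−122.1861)/(144.3036−74.1560) = -0.8784. V = [p*·60.5697 + (1−p*)·122.1861]/1.32 = 53.8883. B = V − Δ·S = 141.9118.
(2,1): S=195.0048. Δ = (V_up−V_dn)/(S_up−S_dn) = (232.1985−60.5697)/(280.8069−144.3036) = 1.2573. V = [p*·232.1985 + (1−p*)·60.5697]/1.32 = 153.6185. B = V − Δ·S = -91.5655.
(2,2): S=379.4688. Δ = (V_up−V_dn)/(S_up−S_dn) = (134.2965−232.1985)/(546.4351−280.8069) = -0.3686. V = [p*·134.2965 + (1−p*)·232.1985]/1.32 = 114.4543. B = V − Δ·S = 254.3143.
(1,0): S=135.4200. Δ = (V_up−V_dn)/(S_up−S_dn) = (153.6185−53.8883)/(195.0048−100.2108) = 1.0521. V = [p*·153.6185 + (1−p*)·53.8883]/1.32 = 103.4257. B = V − Δ·S = -39.0461.
(1,1): S=263.5200. Δ = (V_up−V_dn)/(S_up−S_dn) = (114.4543−153.6185)/(379.4688−195.0048) = -0.2123. V = [p*·114.4543 + (1−p*)·153.6185]/1.32 = 91.7941. B = V − Δ·S = 147.7429.
(0,0): S=183.0000. Δ = (V_up−V_dn)/(S_up−S_dn) = (91.7941−103.4257)/(263.5200−135.4200) = -0.0908. V = [p*·91.7941 + (1−p*)·103.4257]/1.32 = 71.0516. B = V − Δ·S = 87.6681.
The time-0 hedge costs 71.0516, which is the no-arbitrage price.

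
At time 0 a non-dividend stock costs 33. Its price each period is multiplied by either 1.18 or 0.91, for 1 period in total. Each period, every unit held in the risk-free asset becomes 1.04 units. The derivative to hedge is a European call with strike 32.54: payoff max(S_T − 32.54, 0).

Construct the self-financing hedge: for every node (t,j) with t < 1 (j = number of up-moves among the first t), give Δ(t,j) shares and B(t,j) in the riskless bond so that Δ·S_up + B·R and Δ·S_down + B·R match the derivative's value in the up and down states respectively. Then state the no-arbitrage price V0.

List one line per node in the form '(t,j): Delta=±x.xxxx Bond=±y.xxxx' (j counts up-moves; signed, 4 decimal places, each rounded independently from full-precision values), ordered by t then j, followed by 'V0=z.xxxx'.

The replicating-portfolio and risk-neutral prices coincide; use p* = (1.04−0.91)/(1.18−0.91) = 0.4815 for the latter.
Payoff layer (t=1): V(1,0)=0.0000, V(1,1)=6.4000
  t=0,j=0: stock 33.0000 → up 38.9400 (V=6.4000), down 30.0300 (V=0.0000). Price 2.9630; hedge Δ=0.7183, bond B=-20.7407.
Self-financing check: at every node Δ·S+B equals the discounted successor values.

(0,0): Delta=0.7183 Bond=-20.7407
V0=2.9630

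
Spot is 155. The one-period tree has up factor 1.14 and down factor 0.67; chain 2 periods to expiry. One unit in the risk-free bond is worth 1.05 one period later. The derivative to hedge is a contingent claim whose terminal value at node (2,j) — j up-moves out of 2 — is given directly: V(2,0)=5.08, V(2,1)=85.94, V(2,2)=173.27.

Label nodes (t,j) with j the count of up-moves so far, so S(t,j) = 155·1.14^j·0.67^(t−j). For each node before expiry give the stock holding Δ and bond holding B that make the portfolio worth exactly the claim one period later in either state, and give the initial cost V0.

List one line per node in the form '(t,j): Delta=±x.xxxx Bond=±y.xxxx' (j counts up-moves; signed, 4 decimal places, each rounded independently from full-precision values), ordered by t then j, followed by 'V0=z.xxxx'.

(0,0): Delta=1.1255 Bond=-47.4099
(1,0): Delta=1.6566 Bond=-104.9414
(1,1): Delta=1.0515 Bond=-36.7159
V0=127.0401

Since d<R<u, set p* = (R−d)/(u−d) = 0.8085; price each node as the discounted p*-expectation of its children.
Terminal values V(2,·): V(2,0)=5.0800, V(2,1)=85.9400, V(2,2)=173.2700
(1,0): S=103.8500. Δ = (V_up−V_dn)/(S_up−S_dn) = (85.9400−5.0800)/(118.3890−69.5795) = 1.6566. V = [p*·85.9400 + (1−p*)·5.0800]/1.05 = 67.1011. B = V − Δ·S = -104.9414.
(1,1): S=176.7000. Δ = (V_up−V_dn)/(S_up−S_dn) = (173.2700−85.9400)/(201.4380−118.3890) = 1.0515. V = [p*·173.2700 + (1−p*)·85.9400]/1.05 = 149.0926. B = V − Δ·S = -36.7159.
(0,0): S=155.0000. Δ = (V_up−V_dn)/(S_up−S_dn) = (149.0926−67.1011)/(176.7000−103.8500) = 1.1255. V = [p*·149.0926 + (1−p*)·67.1011]/1.05 = 127.0401. B = V − Δ·S = -47.4099.
Self-financing check: at every node Δ·S+B equals the discounted successor values.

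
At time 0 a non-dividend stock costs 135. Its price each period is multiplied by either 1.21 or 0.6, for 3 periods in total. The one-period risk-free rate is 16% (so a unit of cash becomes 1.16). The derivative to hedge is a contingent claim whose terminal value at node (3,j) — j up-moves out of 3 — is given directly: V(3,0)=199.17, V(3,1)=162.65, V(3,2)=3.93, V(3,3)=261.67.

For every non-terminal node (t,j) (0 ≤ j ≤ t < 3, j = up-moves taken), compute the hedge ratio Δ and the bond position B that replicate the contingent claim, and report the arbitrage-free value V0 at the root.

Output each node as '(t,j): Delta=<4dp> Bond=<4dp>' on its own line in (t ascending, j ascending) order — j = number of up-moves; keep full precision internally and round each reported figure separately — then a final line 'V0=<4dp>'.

(0,0): Delta=1.7425 Bond=-103.0132
(1,0): Delta=-2.5945 Bond=231.7994
(1,1): Delta=1.9345 Bond=-150.8609
(2,0): Delta=-1.2319 Bond=202.6649
(2,1): Delta=-2.6548 Bond=274.8000
(2,2): Delta=2.1377 Bond=-215.1593
V0=132.2246

Under the risk-neutral measure, an up-move has probability p* = (R−d)/(u−d) = 0.9180 and values discount at R = 1.16.
Payoff layer (t=3): V(3,0)=199.1700, V(3,1)=162.6500, V(3,2)=3.9300, V(3,3)=261.6700
  t=2,j=0: stock 48.6000 → up 58.8060 (V=162.6500), down 29.1600 (V=199.1700). Price 142.7961; hedge Δ=-1.2319, bond B=202.6649.
  t=2,j=1: stock 98.0100 → up 118.5921 (V=3.9300), down 58.8060 (V=162.6500). Price 14.6033; hedge Δ=-2.6548, bond B=274.8000.
  t=2,j=2: stock 197.6535 → up 239.1607 (V=261.6700), down 118.5921 (V=3.9300). Price 207.3653; hedge Δ=2.1377, bond B=-215.1593.
  t=1,j=0: stock 81.0000 → up 98.0100 (V=14.6033), down 48.6000 (V=142.7961). Price 21.6473; hedge Δ=-2.5945, bond B=231.7994.
  t=1,j=1: stock 163.3500 → up 197.6535 (V=207.3653), down 98.0100 (V=14.6033). Price 165.1424; hedge Δ=1.9345, bond B=-150.8609.
  t=0,j=0: stock 135.0000 → up 163.3500 (V=165.1424), down 81.0000 (V=21.6473). Price 132.2246; hedge Δ=1.7425, bond B=-103.0132.
Check: Δ(0,0)·S0 + B(0,0) = 132.2246 = V0.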